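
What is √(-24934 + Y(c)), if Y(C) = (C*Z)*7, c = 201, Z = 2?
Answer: 2*I*√5530 ≈ 148.73*I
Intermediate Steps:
Y(C) = 14*C (Y(C) = (C*2)*7 = (2*C)*7 = 14*C)
√(-24934 + Y(c)) = √(-24934 + 14*201) = √(-24934 + 2814) = √(-22120) = 2*I*√5530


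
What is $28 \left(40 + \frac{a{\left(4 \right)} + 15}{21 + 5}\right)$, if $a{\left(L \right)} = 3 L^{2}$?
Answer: $\frac{15442}{13} \approx 1187.8$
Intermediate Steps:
$28 \left(40 + \frac{a{\left(4 \right)} + 15}{21 + 5}\right) = 28 \left(40 + \frac{3 \cdot 4^{2} + 15}{21 + 5}\right) = 28 \left(40 + \frac{3 \cdot 16 + 15}{26}\right) = 28 \left(40 + \left(48 + 15\right) \frac{1}{26}\right) = 28 \left(40 + 63 \cdot \frac{1}{26}\right) = 28 \left(40 + \frac{63}{26}\right) = 28 \cdot \frac{1103}{26} = \frac{15442}{13}$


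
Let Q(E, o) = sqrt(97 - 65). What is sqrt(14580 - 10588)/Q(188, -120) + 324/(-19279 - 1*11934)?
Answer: -324/31213 + sqrt(499)/2 ≈ 11.159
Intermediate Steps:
Q(E, o) = 4*sqrt(2) (Q(E, o) = sqrt(32) = 4*sqrt(2))
sqrt(14580 - 10588)/Q(188, -120) + 324/(-19279 - 1*11934) = sqrt(14580 - 10588)/((4*sqrt(2))) + 324/(-19279 - 1*11934) = sqrt(3992)*(sqrt(2)/8) + 324/(-19279 - 11934) = (2*sqrt(998))*(sqrt(2)/8) + 324/(-31213) = sqrt(499)/2 + 324*(-1/31213) = sqrt(499)/2 - 324/31213 = -324/31213 + sqrt(499)/2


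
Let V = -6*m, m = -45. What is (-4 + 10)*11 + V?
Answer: 336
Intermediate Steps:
V = 270 (V = -6*(-45) = 270)
(-4 + 10)*11 + V = (-4 + 10)*11 + 270 = 6*11 + 270 = 66 + 270 = 336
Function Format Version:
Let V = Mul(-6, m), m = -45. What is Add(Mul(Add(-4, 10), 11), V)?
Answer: 336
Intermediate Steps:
V = 270 (V = Mul(-6, -45) = 270)
Add(Mul(Add(-4, 10), 11), V) = Add(Mul(Add(-4, 10), 11), 270) = Add(Mul(6, 11), 270) = Add(66, 270) = 336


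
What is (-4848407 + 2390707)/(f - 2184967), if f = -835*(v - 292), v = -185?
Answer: 614425/446668 ≈ 1.3756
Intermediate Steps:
f = 398295 (f = -835*(-185 - 292) = -835*(-477) = 398295)
(-4848407 + 2390707)/(f - 2184967) = (-4848407 + 2390707)/(398295 - 2184967) = -2457700/(-1786672) = -2457700*(-1/1786672) = 614425/446668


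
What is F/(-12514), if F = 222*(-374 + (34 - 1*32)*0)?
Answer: 41514/6257 ≈ 6.6348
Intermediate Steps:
F = -83028 (F = 222*(-374 + (34 - 32)*0) = 222*(-374 + 2*0) = 222*(-374 + 0) = 222*(-374) = -83028)
F/(-12514) = -83028/(-12514) = -83028*(-1/12514) = 41514/6257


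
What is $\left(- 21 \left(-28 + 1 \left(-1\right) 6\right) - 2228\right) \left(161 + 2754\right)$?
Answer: $-4413310$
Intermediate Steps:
$\left(- 21 \left(-28 + 1 \left(-1\right) 6\right) - 2228\right) \left(161 + 2754\right) = \left(- 21 \left(-28 - 6\right) - 2228\right) 2915 = \left(\left(-21\right) \left(-34\right) - 2228\right) 2915 = \left(714 - 2228\right) 2915 = \left(-1514\right) 2915 = -4413310$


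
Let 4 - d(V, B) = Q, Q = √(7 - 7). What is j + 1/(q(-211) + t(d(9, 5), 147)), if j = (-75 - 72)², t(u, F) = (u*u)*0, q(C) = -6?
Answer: 129653/6 ≈ 21609.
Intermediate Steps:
Q = 0 (Q = √0 = 0)
d(V, B) = 4 (d(V, B) = 4 - 1*0 = 4 + 0 = 4)
t(u, F) = 0 (t(u, F) = u²*0 = 0)
j = 21609 (j = (-147)² = 21609)
j + 1/(q(-211) + t(d(9, 5), 147)) = 21609 + 1/(-6 + 0) = 21609 + 1/(-6) = 21609 - ⅙ = 129653/6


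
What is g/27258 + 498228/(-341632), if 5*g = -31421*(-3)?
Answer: -1487509871/1940042720 ≈ -0.76674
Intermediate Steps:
g = 94263/5 (g = (-31421*(-3))/5 = (⅕)*94263 = 94263/5 ≈ 18853.)
g/27258 + 498228/(-341632) = (94263/5)/27258 + 498228/(-341632) = (94263/5)*(1/27258) + 498228*(-1/341632) = 31421/45430 - 124557/85408 = -1487509871/1940042720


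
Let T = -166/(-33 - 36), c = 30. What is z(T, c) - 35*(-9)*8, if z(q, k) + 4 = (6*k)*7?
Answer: 3776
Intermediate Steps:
T = 166/69 (T = -166/(-69) = -166*(-1/69) = 166/69 ≈ 2.4058)
z(q, k) = -4 + 42*k (z(q, k) = -4 + (6*k)*7 = -4 + 42*k)
z(T, c) - 35*(-9)*8 = (-4 + 42*30) - 35*(-9)*8 = (-4 + 1260) - (-315)*8 = 1256 - 1*(-2520) = 1256 + 2520 = 3776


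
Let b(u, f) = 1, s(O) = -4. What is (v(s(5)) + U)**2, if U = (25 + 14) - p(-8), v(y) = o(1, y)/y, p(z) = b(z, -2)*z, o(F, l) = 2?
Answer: 8649/4 ≈ 2162.3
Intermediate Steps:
p(z) = z (p(z) = 1*z = z)
v(y) = 2/y
U = 47 (U = (25 + 14) - 1*(-8) = 39 + 8 = 47)
(v(s(5)) + U)**2 = (2/(-4) + 47)**2 = (2*(-1/4) + 47)**2 = (-1/2 + 47)**2 = (93/2)**2 = 8649/4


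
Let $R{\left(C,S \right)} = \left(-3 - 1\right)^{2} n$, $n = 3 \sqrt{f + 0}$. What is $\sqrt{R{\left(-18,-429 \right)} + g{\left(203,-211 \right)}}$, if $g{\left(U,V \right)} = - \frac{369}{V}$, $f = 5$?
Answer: $\frac{\sqrt{77859 + 2137008 \sqrt{5}}}{211} \approx 10.444$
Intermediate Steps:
$n = 3 \sqrt{5}$ ($n = 3 \sqrt{5 + 0} = 3 \sqrt{5} \approx 6.7082$)
$R{\left(C,S \right)} = 48 \sqrt{5}$ ($R{\left(C,S \right)} = \left(-3 - 1\right)^{2} \cdot 3 \sqrt{5} = \left(-4\right)^{2} \cdot 3 \sqrt{5} = 16 \cdot 3 \sqrt{5} = 48 \sqrt{5}$)
$\sqrt{R{\left(-18,-429 \right)} + g{\left(203,-211 \right)}} = \sqrt{48 \sqrt{5} - \frac{369}{-211}} = \sqrt{48 \sqrt{5} - - \frac{369}{211}} = \sqrt{48 \sqrt{5} + \frac{369}{211}} = \sqrt{\frac{369}{211} + 48 \sqrt{5}}$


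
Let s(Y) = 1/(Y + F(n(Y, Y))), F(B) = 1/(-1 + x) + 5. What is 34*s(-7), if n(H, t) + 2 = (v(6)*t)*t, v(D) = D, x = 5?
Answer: -136/7 ≈ -19.429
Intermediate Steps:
n(H, t) = -2 + 6*t² (n(H, t) = -2 + (6*t)*t = -2 + 6*t²)
F(B) = 21/4 (F(B) = 1/(-1 + 5) + 5 = 1/4 + 5 = ¼ + 5 = 21/4)
s(Y) = 1/(21/4 + Y) (s(Y) = 1/(Y + 21/4) = 1/(21/4 + Y))
34*s(-7) = 34*(4/(21 + 4*(-7))) = 34*(4/(21 - 28)) = 34*(4/(-7)) = 34*(4*(-⅐)) = 34*(-4/7) = -136/7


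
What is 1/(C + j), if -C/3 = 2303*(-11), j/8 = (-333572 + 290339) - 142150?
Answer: -1/1407065 ≈ -7.1070e-7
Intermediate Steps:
j = -1483064 (j = 8*((-333572 + 290339) - 142150) = 8*(-43233 - 142150) = 8*(-185383) = -1483064)
C = 75999 (C = -6909*(-11) = -3*(-25333) = 75999)
1/(C + j) = 1/(75999 - 1483064) = 1/(-1407065) = -1/1407065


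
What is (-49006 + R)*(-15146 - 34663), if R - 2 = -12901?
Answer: 3083426145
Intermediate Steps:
R = -12899 (R = 2 - 12901 = -12899)
(-49006 + R)*(-15146 - 34663) = (-49006 - 12899)*(-15146 - 34663) = -61905*(-49809) = 3083426145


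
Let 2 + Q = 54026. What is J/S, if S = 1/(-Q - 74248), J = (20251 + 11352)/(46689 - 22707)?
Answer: -2026890008/11991 ≈ -1.6903e+5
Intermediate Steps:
Q = 54024 (Q = -2 + 54026 = 54024)
J = 31603/23982 ≈ 1.3178
S = -1/128272 (S = 1/(-1*54024 - 74248) = 1/(-54024 - 74248) = 1/(-128272) = -1/128272 ≈ -7.7959e-6)
J/S = 31603/(23982*(-1/128272)) = (31603/23982)*(-128272) = -2026890008/11991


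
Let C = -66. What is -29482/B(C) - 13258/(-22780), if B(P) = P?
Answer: 168118747/375870 ≈ 447.28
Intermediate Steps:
-29482/B(C) - 13258/(-22780) = -29482/(-66) - 13258/(-22780) = -29482*(-1/66) - 13258*(-1/22780) = 14741/33 + 6629/11390 = 168118747/375870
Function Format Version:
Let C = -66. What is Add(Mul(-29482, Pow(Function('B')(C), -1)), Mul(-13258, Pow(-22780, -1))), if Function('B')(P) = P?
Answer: Rational(168118747, 375870) ≈ 447.28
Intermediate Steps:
Add(Mul(-29482, Pow(Function('B')(C), -1)), Mul(-13258, Pow(-22780, -1))) = Add(Mul(-29482, Pow(-66, -1)), Mul(-13258, Pow(-22780, -1))) = Add(Mul(-29482, Rational(-1, 66)), Mul(-13258, Rational(-1, 22780))) = Add(Rational(14741, 33), Rational(6629, 11390)) = Rational(168118747, 375870)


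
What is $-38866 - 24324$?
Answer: $-63190$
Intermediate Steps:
$-38866 - 24324 = -63190$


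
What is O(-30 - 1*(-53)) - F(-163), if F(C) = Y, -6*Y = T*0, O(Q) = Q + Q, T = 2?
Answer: 46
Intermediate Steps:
O(Q) = 2*Q
Y = 0 (Y = -0/3 = -⅙*0 = 0)
F(C) = 0
O(-30 - 1*(-53)) - F(-163) = 2*(-30 - 1*(-53)) - 1*0 = 2*(-30 + 53) + 0 = 2*23 + 0 = 46 + 0 = 46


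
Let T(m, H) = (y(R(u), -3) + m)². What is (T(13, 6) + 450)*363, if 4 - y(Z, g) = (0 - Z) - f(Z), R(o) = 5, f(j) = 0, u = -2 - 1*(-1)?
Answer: 339042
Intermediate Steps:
u = -1 (u = -2 + 1 = -1)
y(Z, g) = 4 + Z (y(Z, g) = 4 - ((0 - Z) - 1*0) = 4 - (-Z + 0) = 4 - (-1)*Z = 4 + Z)
T(m, H) = (9 + m)² (T(m, H) = ((4 + 5) + m)² = (9 + m)²)
(T(13, 6) + 450)*363 = ((9 + 13)² + 450)*363 = (22² + 450)*363 = (484 + 450)*363 = 934*363 = 339042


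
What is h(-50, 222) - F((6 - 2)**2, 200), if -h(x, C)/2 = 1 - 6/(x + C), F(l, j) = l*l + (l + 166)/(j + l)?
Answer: -1201741/4644 ≈ -258.77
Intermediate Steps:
F(l, j) = l**2 + (166 + l)/(j + l)
h(x, C) = -2 + 12/(C + x) (h(x, C) = -2*(1 - 6/(x + C)) = -2*(1 - 6/(C + x)) = -2 + 12/(C + x))
h(-50, 222) - F((6 - 2)**2, 200) = 2*(6 - 1*222 - 1*(-50))/(222 - 50) - (166 + (6 - 2)**2 + ((6 - 2)**2)**3 + 200*((6 - 2)**2)**2)/(200 + (6 - 2)**2) = 2*(6 - 222 + 50)/172 - (166 + 4**2 + (4**2)**3 + 200*(4**2)**2)/(200 + 4**2) = 2*(1/172)*(-166) - (166 + 16 + 16**3 + 200*16**2)/(200 + 16) = -83/43 - (166 + 16 + 4096 + 200*256)/216 = -83/43 - (166 + 16 + 4096 + 51200)/216 = -83/43 - 55478/216 = -83/43 - 1*27739/108 = -83/43 - 27739/108 = -1201741/4644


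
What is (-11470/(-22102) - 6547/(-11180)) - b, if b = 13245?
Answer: -38053155021/2873260 ≈ -13244.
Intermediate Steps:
(-11470/(-22102) - 6547/(-11180)) - b = (-11470/(-22102) - 6547/(-11180)) - 1*13245 = (-11470*(-1/22102) - 6547*(-1/11180)) - 13245 = (5735/11051 + 6547/11180) - 13245 = 3173679/2873260 - 13245 = -38053155021/2873260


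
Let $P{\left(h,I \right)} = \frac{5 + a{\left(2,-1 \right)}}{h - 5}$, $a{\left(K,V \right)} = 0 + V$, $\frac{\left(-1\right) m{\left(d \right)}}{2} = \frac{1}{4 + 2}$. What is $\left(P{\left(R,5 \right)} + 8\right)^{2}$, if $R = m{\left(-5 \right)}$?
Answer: $\frac{841}{16} \approx 52.563$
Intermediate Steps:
$m{\left(d \right)} = - \frac{1}{3}$ ($m{\left(d \right)} = - \frac{2}{4 + 2} = - \frac{2}{6} = \left(-2\right) \frac{1}{6} = - \frac{1}{3}$)
$a{\left(K,V \right)} = V$
$R = - \frac{1}{3} \approx -0.33333$
$P{\left(h,I \right)} = \frac{4}{-5 + h}$ ($P{\left(h,I \right)} = \frac{5 - 1}{h - 5} = \frac{4}{-5 + h}$)
$\left(P{\left(R,5 \right)} + 8\right)^{2} = \left(\frac{4}{-5 - \frac{1}{3}} + 8\right)^{2} = \left(\frac{4}{- \frac{16}{3}} + 8\right)^{2} = \left(4 \left(- \frac{3}{16}\right) + 8\right)^{2} = \left(- \frac{3}{4} + 8\right)^{2} = \left(\frac{29}{4}\right)^{2} = \frac{841}{16}$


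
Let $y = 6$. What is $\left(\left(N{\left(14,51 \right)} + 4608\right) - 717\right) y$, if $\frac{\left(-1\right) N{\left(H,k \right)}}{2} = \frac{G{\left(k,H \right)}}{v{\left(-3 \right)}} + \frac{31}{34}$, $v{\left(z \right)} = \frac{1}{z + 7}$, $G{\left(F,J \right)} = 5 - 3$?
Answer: $\frac{395064}{17} \approx 23239.0$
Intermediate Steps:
$G{\left(F,J \right)} = 2$ ($G{\left(F,J \right)} = 5 - 3 = 2$)
$v{\left(z \right)} = \frac{1}{7 + z}$
$N{\left(H,k \right)} = - \frac{303}{17}$ ($N{\left(H,k \right)} = - 2 \left(\frac{2}{\frac{1}{7 - 3}} + \frac{31}{34}\right) = - 2 \left(\frac{2}{\frac{1}{4}} + 31 \cdot \frac{1}{34}\right) = - 2 \left(2 \frac{1}{\frac{1}{4}} + \frac{31}{34}\right) = - 2 \left(2 \cdot 4 + \frac{31}{34}\right) = - 2 \left(8 + \frac{31}{34}\right) = \left(-2\right) \frac{303}{34} = - \frac{303}{17}$)
$\left(\left(N{\left(14,51 \right)} + 4608\right) - 717\right) y = \left(\left(- \frac{303}{17} + 4608\right) - 717\right) 6 = \left(\frac{78033}{17} - 717\right) 6 = \frac{65844}{17} \cdot 6 = \frac{395064}{17}$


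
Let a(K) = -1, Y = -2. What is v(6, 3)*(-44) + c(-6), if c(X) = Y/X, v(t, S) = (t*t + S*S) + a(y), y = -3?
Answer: -5807/3 ≈ -1935.7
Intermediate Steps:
v(t, S) = -1 + S**2 + t**2 (v(t, S) = (t*t + S*S) - 1 = (t**2 + S**2) - 1 = (S**2 + t**2) - 1 = -1 + S**2 + t**2)
c(X) = -2/X
v(6, 3)*(-44) + c(-6) = (-1 + 3**2 + 6**2)*(-44) - 2/(-6) = (-1 + 9 + 36)*(-44) - 2*(-1/6) = 44*(-44) + 1/3 = -1936 + 1/3 = -5807/3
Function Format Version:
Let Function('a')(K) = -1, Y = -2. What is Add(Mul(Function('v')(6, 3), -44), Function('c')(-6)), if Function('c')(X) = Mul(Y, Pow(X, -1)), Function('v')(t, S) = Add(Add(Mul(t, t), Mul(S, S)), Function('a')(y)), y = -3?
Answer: Rational(-5807, 3) ≈ -1935.7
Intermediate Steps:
Function('v')(t, S) = Add(-1, Pow(S, 2), Pow(t, 2)) (Function('v')(t, S) = Add(Add(Mul(t, t), Mul(S, S)), -1) = Add(Add(Pow(t, 2), Pow(S, 2)), -1) = Add(Add(Pow(S, 2), Pow(t, 2)), -1) = Add(-1, Pow(S, 2), Pow(t, 2)))
Function('c')(X) = Mul(-2, Pow(X, -1))
Add(Mul(Function('v')(6, 3), -44), Function('c')(-6)) = Add(Mul(Add(-1, Pow(3, 2), Pow(6, 2)), -44), Mul(-2, Pow(-6, -1))) = Add(Mul(Add(-1, 9, 36), -44), Mul(-2, Rational(-1, 6))) = Add(Mul(44, -44), Rational(1, 3)) = Add(-1936, Rational(1, 3)) = Rational(-5807, 3)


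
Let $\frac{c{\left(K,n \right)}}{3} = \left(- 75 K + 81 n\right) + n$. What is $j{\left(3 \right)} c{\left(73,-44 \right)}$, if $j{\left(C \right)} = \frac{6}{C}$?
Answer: $-54498$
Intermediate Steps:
$c{\left(K,n \right)} = - 225 K + 246 n$ ($c{\left(K,n \right)} = 3 \left(\left(- 75 K + 81 n\right) + n\right) = 3 \left(- 75 K + 82 n\right) = - 225 K + 246 n$)
$j{\left(3 \right)} c{\left(73,-44 \right)} = \frac{6}{3} \left(\left(-225\right) 73 + 246 \left(-44\right)\right) = 6 \cdot \frac{1}{3} \left(-16425 - 10824\right) = 2 \left(-27249\right) = -54498$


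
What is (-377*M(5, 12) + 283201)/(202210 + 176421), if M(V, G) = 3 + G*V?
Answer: 259450/378631 ≈ 0.68523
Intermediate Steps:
(-377*M(5, 12) + 283201)/(202210 + 176421) = (-377*(3 + 12*5) + 283201)/(202210 + 176421) = (-377*(3 + 60) + 283201)/378631 = (-377*63 + 283201)*(1/378631) = (-23751 + 283201)*(1/378631) = 259450*(1/378631) = 259450/378631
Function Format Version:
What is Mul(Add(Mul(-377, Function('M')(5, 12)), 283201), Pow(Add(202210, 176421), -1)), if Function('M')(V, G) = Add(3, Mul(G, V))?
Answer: Rational(259450, 378631) ≈ 0.68523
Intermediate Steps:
Mul(Add(Mul(-377, Function('M')(5, 12)), 283201), Pow(Add(202210, 176421), -1)) = Mul(Add(Mul(-377, Add(3, Mul(12, 5))), 283201), Pow(Add(202210, 176421), -1)) = Mul(Add(Mul(-377, Add(3, 60)), 283201), Pow(378631, -1)) = Mul(Add(Mul(-377, 63), 283201), Rational(1, 378631)) = Mul(Add(-23751, 283201), Rational(1, 378631)) = Mul(259450, Rational(1, 378631)) = Rational(259450, 378631)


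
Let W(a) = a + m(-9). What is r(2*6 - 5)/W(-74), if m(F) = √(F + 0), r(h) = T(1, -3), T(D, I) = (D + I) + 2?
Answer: 0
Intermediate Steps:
T(D, I) = 2 + D + I
r(h) = 0 (r(h) = 2 + 1 - 3 = 0)
m(F) = √F
W(a) = a + 3*I (W(a) = a + √(-9) = a + 3*I)
r(2*6 - 5)/W(-74) = 0/(-74 + 3*I) = 0*((-74 - 3*I)/5485) = 0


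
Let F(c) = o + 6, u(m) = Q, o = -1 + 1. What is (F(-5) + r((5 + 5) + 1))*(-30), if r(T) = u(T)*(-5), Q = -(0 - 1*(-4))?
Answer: -780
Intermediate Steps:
o = 0
Q = -4 (Q = -(0 + 4) = -1*4 = -4)
u(m) = -4
F(c) = 6 (F(c) = 0 + 6 = 6)
r(T) = 20 (r(T) = -4*(-5) = 20)
(F(-5) + r((5 + 5) + 1))*(-30) = (6 + 20)*(-30) = 26*(-30) = -780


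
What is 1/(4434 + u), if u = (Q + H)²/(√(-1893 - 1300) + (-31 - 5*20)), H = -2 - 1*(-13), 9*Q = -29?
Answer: 74009483487/328129235163533 + 99225*I*√3193/656258470327066 ≈ 0.00022555 + 8.5437e-9*I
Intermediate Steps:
Q = -29/9 (Q = (⅑)*(-29) = -29/9 ≈ -3.2222)
H = 11 (H = -2 + 13 = 11)
u = 4900/(81*(-131 + I*√3193)) (u = (-29/9 + 11)²/(√(-1893 - 1300) + (-31 - 5*20)) = (70/9)²/(√(-3193) + (-31 - 100)) = 4900/(81*(I*√3193 - 131)) = 4900/(81*(-131 + I*√3193)) ≈ -0.38934 - 0.16794*I)
1/(4434 + u) = 1/(4434 + (-320950/824337 - 2450*I*√3193/824337)) = 1/(3654789308/824337 - 2450*I*√3193/824337)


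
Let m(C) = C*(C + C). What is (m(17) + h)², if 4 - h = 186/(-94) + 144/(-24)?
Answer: 768897441/2209 ≈ 3.4808e+5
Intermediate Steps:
m(C) = 2*C² (m(C) = C*(2*C) = 2*C²)
h = 563/47 (h = 4 - (186/(-94) + 144/(-24)) = 4 - (186*(-1/94) + 144*(-1/24)) = 4 - (-93/47 - 6) = 4 - 1*(-375/47) = 4 + 375/47 = 563/47 ≈ 11.979)
(m(17) + h)² = (2*17² + 563/47)² = (2*289 + 563/47)² = (578 + 563/47)² = (27729/47)² = 768897441/2209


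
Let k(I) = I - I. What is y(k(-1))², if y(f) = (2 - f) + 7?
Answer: 81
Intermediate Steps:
k(I) = 0
y(f) = 9 - f
y(k(-1))² = (9 - 1*0)² = (9 + 0)² = 9² = 81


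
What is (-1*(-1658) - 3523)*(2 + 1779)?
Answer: -3321565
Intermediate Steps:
(-1*(-1658) - 3523)*(2 + 1779) = (1658 - 3523)*1781 = -1865*1781 = -3321565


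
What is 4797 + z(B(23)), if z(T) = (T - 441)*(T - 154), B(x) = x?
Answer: 59555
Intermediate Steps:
z(T) = (-441 + T)*(-154 + T)
4797 + z(B(23)) = 4797 + (67914 + 23² - 595*23) = 4797 + (67914 + 529 - 13685) = 4797 + 54758 = 59555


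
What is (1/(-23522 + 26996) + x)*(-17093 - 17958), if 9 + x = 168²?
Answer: -3435660849461/3474 ≈ -9.8896e+8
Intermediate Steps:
x = 28215 (x = -9 + 168² = -9 + 28224 = 28215)
(1/(-23522 + 26996) + x)*(-17093 - 17958) = (1/(-23522 + 26996) + 28215)*(-17093 - 17958) = (1/3474 + 28215)*(-35051) = (98018911/3474)*(-35051) = -3435660849461/3474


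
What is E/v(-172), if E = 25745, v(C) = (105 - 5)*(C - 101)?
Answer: -5149/5460 ≈ -0.94304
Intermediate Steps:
v(C) = -10100 + 100*C (v(C) = 100*(-101 + C) = -10100 + 100*C)
E/v(-172) = 25745/(-10100 + 100*(-172)) = 25745/(-10100 - 17200) = 25745/(-27300) = 25745*(-1/27300) = -5149/5460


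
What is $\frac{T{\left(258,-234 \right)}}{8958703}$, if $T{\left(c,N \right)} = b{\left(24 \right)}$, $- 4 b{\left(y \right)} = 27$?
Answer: $- \frac{27}{35834812} \approx -7.5346 \cdot 10^{-7}$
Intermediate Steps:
$b{\left(y \right)} = - \frac{27}{4}$ ($b{\left(y \right)} = \left(- \frac{1}{4}\right) 27 = - \frac{27}{4}$)
$T{\left(c,N \right)} = - \frac{27}{4}$
$\frac{T{\left(258,-234 \right)}}{8958703} = - \frac{27}{4 \cdot 8958703} = \left(- \frac{27}{4}\right) \frac{1}{8958703} = - \frac{27}{35834812}$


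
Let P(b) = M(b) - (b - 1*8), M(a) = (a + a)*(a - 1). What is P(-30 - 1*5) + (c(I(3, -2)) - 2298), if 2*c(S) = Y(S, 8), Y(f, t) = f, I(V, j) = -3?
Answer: 527/2 ≈ 263.50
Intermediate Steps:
M(a) = 2*a*(-1 + a) (M(a) = (2*a)*(-1 + a) = 2*a*(-1 + a))
c(S) = S/2
P(b) = 8 - b + 2*b*(-1 + b) (P(b) = 2*b*(-1 + b) - (b - 1*8) = 2*b*(-1 + b) - (b - 8) = 2*b*(-1 + b) - (-8 + b) = 2*b*(-1 + b) + (8 - b) = 8 - b + 2*b*(-1 + b))
P(-30 - 1*5) + (c(I(3, -2)) - 2298) = (8 - (-30 - 1*5) + 2*(-30 - 1*5)*(-1 + (-30 - 1*5))) + ((½)*(-3) - 2298) = (8 - (-30 - 5) + 2*(-30 - 5)*(-1 + (-30 - 5))) + (-3/2 - 2298) = (8 - 1*(-35) + 2*(-35)*(-1 - 35)) - 4599/2 = (8 + 35 + 2*(-35)*(-36)) - 4599/2 = (8 + 35 + 2520) - 4599/2 = 2563 - 4599/2 = 527/2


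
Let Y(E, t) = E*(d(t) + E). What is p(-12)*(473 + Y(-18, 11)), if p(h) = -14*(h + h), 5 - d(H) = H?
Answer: 304080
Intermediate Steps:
d(H) = 5 - H
p(h) = -28*h
Y(E, t) = E*(5 + E - t) (Y(E, t) = E*((5 - t) + E) = E*(5 + E - t))
p(-12)*(473 + Y(-18, 11)) = (-28*(-12))*(473 - 18*(5 - 18 - 1*11)) = 336*(473 - 18*(5 - 18 - 11)) = 336*(473 - 18*(-24)) = 336*(473 + 432) = 336*905 = 304080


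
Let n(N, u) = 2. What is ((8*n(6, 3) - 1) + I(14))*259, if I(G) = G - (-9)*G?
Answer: 40145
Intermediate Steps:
I(G) = 10*G (I(G) = G + 9*G = 10*G)
((8*n(6, 3) - 1) + I(14))*259 = ((8*2 - 1) + 10*14)*259 = ((16 - 1) + 140)*259 = (15 + 140)*259 = 155*259 = 40145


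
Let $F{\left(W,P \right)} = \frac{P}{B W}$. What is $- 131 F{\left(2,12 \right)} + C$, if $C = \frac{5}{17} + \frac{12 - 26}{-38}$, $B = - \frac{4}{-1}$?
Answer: $- \frac{126511}{646} \approx -195.84$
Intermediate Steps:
$B = 4$ ($B = \left(-4\right) \left(-1\right) = 4$)
$F{\left(W,P \right)} = \frac{P}{4 W}$
$C = \frac{214}{323}$ ($C = 5 \cdot \frac{1}{17} - - \frac{7}{19} = \frac{5}{17} + \frac{7}{19} = \frac{214}{323} \approx 0.66254$)
$- 131 F{\left(2,12 \right)} + C = - 131 \cdot \frac{1}{4} \cdot 12 \cdot \frac{1}{2} + \frac{214}{323} = \left(-131\right) \frac{3}{2} + \frac{214}{323} = - \frac{393}{2} + \frac{214}{323} = - \frac{126511}{646}$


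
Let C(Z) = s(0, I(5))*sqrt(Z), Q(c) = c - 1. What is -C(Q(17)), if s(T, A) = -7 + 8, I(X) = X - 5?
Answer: -4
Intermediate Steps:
I(X) = -5 + X
s(T, A) = 1
Q(c) = -1 + c
C(Z) = sqrt(Z) (C(Z) = 1*sqrt(Z) = sqrt(Z))
-C(Q(17)) = -sqrt(-1 + 17) = -sqrt(16) = -1*4 = -4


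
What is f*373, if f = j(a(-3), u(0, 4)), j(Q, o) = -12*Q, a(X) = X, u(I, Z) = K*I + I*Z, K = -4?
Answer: 13428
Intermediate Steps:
u(I, Z) = -4*I + I*Z
f = 36 (f = -12*(-3) = 36)
f*373 = 36*373 = 13428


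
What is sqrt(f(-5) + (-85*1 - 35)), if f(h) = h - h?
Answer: 2*I*sqrt(30) ≈ 10.954*I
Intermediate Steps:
f(h) = 0
sqrt(f(-5) + (-85*1 - 35)) = sqrt(0 + (-85*1 - 35)) = sqrt(0 + (-85 - 35)) = sqrt(0 - 120) = sqrt(-120) = 2*I*sqrt(30)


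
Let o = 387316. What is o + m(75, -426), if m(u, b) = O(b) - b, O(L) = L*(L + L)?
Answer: 750694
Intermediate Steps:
O(L) = 2*L² (O(L) = L*(2*L) = 2*L²)
m(u, b) = -b + 2*b² (m(u, b) = 2*b² - b = -b + 2*b²)
o + m(75, -426) = 387316 - 426*(-1 + 2*(-426)) = 387316 - 426*(-1 - 852) = 387316 - 426*(-853) = 387316 + 363378 = 750694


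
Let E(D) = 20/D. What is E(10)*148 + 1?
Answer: 297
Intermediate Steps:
E(10)*148 + 1 = (20/10)*148 + 1 = (20*(⅒))*148 + 1 = 2*148 + 1 = 296 + 1 = 297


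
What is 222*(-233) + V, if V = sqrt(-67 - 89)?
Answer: -51726 + 2*I*sqrt(39) ≈ -51726.0 + 12.49*I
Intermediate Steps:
V = 2*I*sqrt(39) (V = sqrt(-156) = 2*I*sqrt(39) ≈ 12.49*I)
222*(-233) + V = 222*(-233) + 2*I*sqrt(39) = -51726 + 2*I*sqrt(39)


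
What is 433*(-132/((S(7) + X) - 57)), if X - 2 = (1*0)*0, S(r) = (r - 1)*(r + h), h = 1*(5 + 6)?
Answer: -57156/53 ≈ -1078.4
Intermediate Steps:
h = 11 (h = 1*11 = 11)
S(r) = (-1 + r)*(11 + r) (S(r) = (r - 1)*(r + 11) = (-1 + r)*(11 + r))
X = 2 (X = 2 + (1*0)*0 = 2 + 0*0 = 2 + 0 = 2)
433*(-132/((S(7) + X) - 57)) = 433*(-132/(((-11 + 7² + 10*7) + 2) - 57)) = 433*(-132/(((-11 + 49 + 70) + 2) - 57)) = 433*(-132/((108 + 2) - 57)) = 433*(-132/(110 - 57)) = 433*(-132/53) = -57156/53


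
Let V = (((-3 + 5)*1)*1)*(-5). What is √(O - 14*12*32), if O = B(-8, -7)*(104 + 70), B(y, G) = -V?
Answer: 6*I*√101 ≈ 60.299*I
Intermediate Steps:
V = -10 (V = ((2*1)*1)*(-5) = (2*1)*(-5) = 2*(-5) = -10)
B(y, G) = 10 (B(y, G) = -1*(-10) = 10)
O = 1740 (O = 10*(104 + 70) = 10*174 = 1740)
√(O - 14*12*32) = √(1740 - 14*12*32) = √(1740 - 168*32) = √(1740 - 5376) = √(-3636) = 6*I*√101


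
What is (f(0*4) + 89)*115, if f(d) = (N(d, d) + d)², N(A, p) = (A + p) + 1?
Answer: 10350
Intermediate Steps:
N(A, p) = 1 + A + p
f(d) = (1 + 3*d)² (f(d) = ((1 + d + d) + d)² = ((1 + 2*d) + d)² = (1 + 3*d)²)
(f(0*4) + 89)*115 = ((1 + 3*(0*4))² + 89)*115 = ((1 + 3*0)² + 89)*115 = ((1 + 0)² + 89)*115 = (1² + 89)*115 = (1 + 89)*115 = 90*115 = 10350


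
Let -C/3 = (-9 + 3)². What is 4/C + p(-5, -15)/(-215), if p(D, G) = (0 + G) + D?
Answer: 65/1161 ≈ 0.055986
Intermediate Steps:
C = -108 (C = -3*(-9 + 3)² = -3*(-6)² = -3*36 = -108)
p(D, G) = D + G (p(D, G) = G + D = D + G)
4/C + p(-5, -15)/(-215) = 4/(-108) + (-5 - 15)/(-215) = 4*(-1/108) - 20*(-1/215) = -1/27 + 4/43 = 65/1161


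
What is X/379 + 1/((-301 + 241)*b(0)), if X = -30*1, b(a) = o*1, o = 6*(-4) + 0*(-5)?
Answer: -42821/545760 ≈ -0.078461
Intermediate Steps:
o = -24 (o = -24 + 0 = -24)
b(a) = -24 (b(a) = -24*1 = -24)
X = -30
X/379 + 1/((-301 + 241)*b(0)) = -30/379 + 1/((-301 + 241)*(-24)) = -30*1/379 - 1/24/(-60) = -30/379 - 1/60*(-1/24) = -30/379 + 1/1440 = -42821/545760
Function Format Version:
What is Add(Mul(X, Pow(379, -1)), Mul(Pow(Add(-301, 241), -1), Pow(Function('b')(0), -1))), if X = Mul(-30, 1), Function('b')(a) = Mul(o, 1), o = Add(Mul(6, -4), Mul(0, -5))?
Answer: Rational(-42821, 545760) ≈ -0.078461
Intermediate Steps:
o = -24 (o = Add(-24, 0) = -24)
Function('b')(a) = -24 (Function('b')(a) = Mul(-24, 1) = -24)
X = -30
Add(Mul(X, Pow(379, -1)), Mul(Pow(Add(-301, 241), -1), Pow(Function('b')(0), -1))) = Add(Mul(-30, Pow(379, -1)), Mul(Pow(Add(-301, 241), -1), Pow(-24, -1))) = Add(Mul(-30, Rational(1, 379)), Mul(Pow(-60, -1), Rational(-1, 24))) = Add(Rational(-30, 379), Mul(Rational(-1, 60), Rational(-1, 24))) = Add(Rational(-30, 379), Rational(1, 1440)) = Rational(-42821, 545760)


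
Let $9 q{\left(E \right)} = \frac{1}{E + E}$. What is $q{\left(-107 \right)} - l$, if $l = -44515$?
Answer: $\frac{85735889}{1926} \approx 44515.0$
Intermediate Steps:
$q{\left(E \right)} = \frac{1}{18 E}$ ($q{\left(E \right)} = \frac{1}{9 \left(E + E\right)} = \frac{1}{9 \cdot 2 E} = \frac{\frac{1}{2} \frac{1}{E}}{9} = \frac{1}{18 E}$)
$q{\left(-107 \right)} - l = \frac{1}{18 \left(-107\right)} - -44515 = \frac{1}{18} \left(- \frac{1}{107}\right) + 44515 = - \frac{1}{1926} + 44515 = \frac{85735889}{1926}$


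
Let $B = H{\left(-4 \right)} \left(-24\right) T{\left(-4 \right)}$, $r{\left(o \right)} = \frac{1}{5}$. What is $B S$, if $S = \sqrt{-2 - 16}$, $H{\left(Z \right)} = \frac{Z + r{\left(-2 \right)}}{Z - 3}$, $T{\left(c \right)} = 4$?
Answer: $- \frac{5472 i \sqrt{2}}{35} \approx - 221.1 i$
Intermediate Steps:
$r{\left(o \right)} = \frac{1}{5}$
$H{\left(Z \right)} = \frac{\frac{1}{5} + Z}{-3 + Z}$ ($H{\left(Z \right)} = \frac{Z + \frac{1}{5}}{Z - 3} = \frac{\frac{1}{5} + Z}{-3 + Z}$)
$S = 3 i \sqrt{2}$ ($S = \sqrt{-18} = 3 i \sqrt{2} \approx 4.2426 i$)
$B = - \frac{1824}{35}$ ($B = \frac{\frac{1}{5} - 4}{-3 - 4} \left(-24\right) 4 = \frac{1}{-7} \left(- \frac{19}{5}\right) \left(-24\right) 4 = \left(- \frac{1}{7}\right) \left(- \frac{19}{5}\right) \left(-24\right) 4 = \frac{19}{35} \left(-24\right) 4 = \left(- \frac{456}{35}\right) 4 = - \frac{1824}{35} \approx -52.114$)
$B S = - \frac{1824 \cdot 3 i \sqrt{2}}{35} = - \frac{5472 i \sqrt{2}}{35}$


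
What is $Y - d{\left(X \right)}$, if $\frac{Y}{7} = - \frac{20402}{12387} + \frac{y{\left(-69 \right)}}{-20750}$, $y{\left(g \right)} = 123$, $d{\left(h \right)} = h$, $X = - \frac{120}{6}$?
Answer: $\frac{2166549293}{257030250} \approx 8.4292$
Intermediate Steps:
$X = -20$ ($X = \left(-120\right) \frac{1}{6} = -20$)
$Y = - \frac{2974055707}{257030250}$ ($Y = 7 \left(- \frac{20402}{12387} + \frac{123}{-20750}\right) = 7 \left(\left(-20402\right) \frac{1}{12387} + 123 \left(- \frac{1}{20750}\right)\right) = 7 \left(- \frac{20402}{12387} - \frac{123}{20750}\right) = 7 \left(- \frac{424865101}{257030250}\right) = - \frac{2974055707}{257030250} \approx -11.571$)
$Y - d{\left(X \right)} = - \frac{2974055707}{257030250} - -20 = - \frac{2974055707}{257030250} + 20 = \frac{2166549293}{257030250}$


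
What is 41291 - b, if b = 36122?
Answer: 5169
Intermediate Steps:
41291 - b = 41291 - 1*36122 = 41291 - 36122 = 5169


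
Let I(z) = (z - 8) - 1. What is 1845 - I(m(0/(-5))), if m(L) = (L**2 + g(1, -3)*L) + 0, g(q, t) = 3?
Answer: 1854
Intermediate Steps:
m(L) = L**2 + 3*L (m(L) = (L**2 + 3*L) + 0 = L**2 + 3*L)
I(z) = -9 + z (I(z) = (-8 + z) - 1 = -9 + z)
1845 - I(m(0/(-5))) = 1845 - (-9 + (0/(-5))*(3 + 0/(-5))) = 1845 - (-9 + (0*(-1/5))*(3 + 0*(-1/5))) = 1845 - (-9 + 0*(3 + 0)) = 1845 - (-9 + 0*3) = 1845 - (-9 + 0) = 1845 - 1*(-9) = 1845 + 9 = 1854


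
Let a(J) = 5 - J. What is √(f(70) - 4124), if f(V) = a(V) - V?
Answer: I*√4259 ≈ 65.261*I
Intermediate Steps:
f(V) = 5 - 2*V (f(V) = (5 - V) - V = 5 - 2*V)
√(f(70) - 4124) = √((5 - 2*70) - 4124) = √((5 - 140) - 4124) = √(-135 - 4124) = √(-4259) = I*√4259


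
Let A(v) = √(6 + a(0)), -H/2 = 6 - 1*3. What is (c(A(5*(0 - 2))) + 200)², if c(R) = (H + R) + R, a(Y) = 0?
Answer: 37660 + 776*√6 ≈ 39561.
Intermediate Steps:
H = -6 (H = -2*(6 - 1*3) = -2*(6 - 3) = -2*3 = -6)
A(v) = √6 (A(v) = √(6 + 0) = √6)
c(R) = -6 + 2*R (c(R) = (-6 + R) + R = -6 + 2*R)
(c(A(5*(0 - 2))) + 200)² = ((-6 + 2*√6) + 200)² = (194 + 2*√6)²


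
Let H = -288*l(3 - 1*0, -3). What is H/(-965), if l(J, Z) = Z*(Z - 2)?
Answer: 864/193 ≈ 4.4767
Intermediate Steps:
l(J, Z) = Z*(-2 + Z)
H = -4320 (H = -(-864)*(-2 - 3) = -(-864)*(-5) = -288*15 = -4320)
H/(-965) = -4320/(-965) = -4320*(-1/965) = 864/193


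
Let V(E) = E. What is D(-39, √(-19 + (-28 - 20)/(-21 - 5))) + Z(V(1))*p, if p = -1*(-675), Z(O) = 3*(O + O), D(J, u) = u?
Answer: 4050 + I*√2899/13 ≈ 4050.0 + 4.1417*I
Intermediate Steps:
Z(O) = 6*O (Z(O) = 3*(2*O) = 6*O)
p = 675
D(-39, √(-19 + (-28 - 20)/(-21 - 5))) + Z(V(1))*p = √(-19 + (-28 - 20)/(-21 - 5)) + (6*1)*675 = √(-19 - 48/(-26)) + 6*675 = √(-19 - 48*(-1/26)) + 4050 = √(-19 + 24/13) + 4050 = √(-223/13) + 4050 = I*√2899/13 + 4050 = 4050 + I*√2899/13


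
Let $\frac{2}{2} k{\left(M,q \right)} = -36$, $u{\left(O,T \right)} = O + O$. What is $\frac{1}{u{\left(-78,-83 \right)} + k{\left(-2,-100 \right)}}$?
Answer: $- \frac{1}{192} \approx -0.0052083$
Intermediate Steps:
$u{\left(O,T \right)} = 2 O$
$k{\left(M,q \right)} = -36$
$\frac{1}{u{\left(-78,-83 \right)} + k{\left(-2,-100 \right)}} = \frac{1}{2 \left(-78\right) - 36} = \frac{1}{-156 - 36} = \frac{1}{-192} = - \frac{1}{192}$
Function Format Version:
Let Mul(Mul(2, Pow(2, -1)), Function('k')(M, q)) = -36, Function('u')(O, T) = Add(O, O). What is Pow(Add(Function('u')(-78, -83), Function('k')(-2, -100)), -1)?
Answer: Rational(-1, 192) ≈ -0.0052083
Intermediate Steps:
Function('u')(O, T) = Mul(2, O)
Function('k')(M, q) = -36
Pow(Add(Function('u')(-78, -83), Function('k')(-2, -100)), -1) = Pow(Add(Mul(2, -78), -36), -1) = Pow(Add(-156, -36), -1) = Pow(-192, -1) = Rational(-1, 192)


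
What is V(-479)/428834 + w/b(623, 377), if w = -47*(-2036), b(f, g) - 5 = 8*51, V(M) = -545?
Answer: 5862251149/25301206 ≈ 231.70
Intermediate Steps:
b(f, g) = 413 (b(f, g) = 5 + 8*51 = 5 + 408 = 413)
w = 95692
V(-479)/428834 + w/b(623, 377) = -545/428834 + 95692/413 = 5862251149/25301206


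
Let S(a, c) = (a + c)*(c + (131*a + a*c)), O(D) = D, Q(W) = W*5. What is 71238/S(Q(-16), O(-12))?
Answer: 35619/438472 ≈ 0.081234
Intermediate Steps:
Q(W) = 5*W
S(a, c) = (a + c)*(c + 131*a + a*c)
71238/S(Q(-16), O(-12)) = 71238/((-12)² + 131*(5*(-16))² + (5*(-16))*(-12)² - 12*(5*(-16))² + 132*(5*(-16))*(-12)) = 71238/(144 + 131*(-80)² - 80*144 - 12*(-80)² + 132*(-80)*(-12)) = 71238/(144 + 131*6400 - 11520 - 12*6400 + 126720) = 71238/(144 + 838400 - 11520 - 76800 + 126720) = 71238/876944 = 71238*(1/876944) = 35619/438472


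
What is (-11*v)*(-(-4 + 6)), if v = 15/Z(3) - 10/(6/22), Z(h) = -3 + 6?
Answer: -2090/3 ≈ -696.67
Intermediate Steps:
Z(h) = 3
v = -95/3 (v = 15/3 - 10/(6/22) = 15*(⅓) - 10/(6*(1/22)) = 5 - 10/3/11 = 5 - 10*11/3 = 5 - 110/3 = -95/3 ≈ -31.667)
(-11*v)*(-(-4 + 6)) = (-11*(-95/3))*(-(-4 + 6)) = 1045*(-1*2)/3 = (1045/3)*(-2) = -2090/3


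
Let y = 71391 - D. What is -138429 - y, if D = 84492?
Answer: -125328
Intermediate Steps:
y = -13101 (y = 71391 - 1*84492 = 71391 - 84492 = -13101)
-138429 - y = -138429 - 1*(-13101) = -138429 + 13101 = -125328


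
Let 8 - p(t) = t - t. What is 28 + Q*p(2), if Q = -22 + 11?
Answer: -60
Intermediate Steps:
p(t) = 8 (p(t) = 8 - (t - t) = 8 - 1*0 = 8 + 0 = 8)
Q = -11
28 + Q*p(2) = 28 - 11*8 = 28 - 88 = -60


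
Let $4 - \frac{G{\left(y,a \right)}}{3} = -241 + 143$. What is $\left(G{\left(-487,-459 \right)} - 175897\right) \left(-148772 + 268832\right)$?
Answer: $-21081455460$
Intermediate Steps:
$G{\left(y,a \right)} = 306$ ($G{\left(y,a \right)} = 12 - 3 \left(-241 + 143\right) = 12 - -294 = 12 + 294 = 306$)
$\left(G{\left(-487,-459 \right)} - 175897\right) \left(-148772 + 268832\right) = \left(306 - 175897\right) \left(-148772 + 268832\right) = \left(-175591\right) 120060 = -21081455460$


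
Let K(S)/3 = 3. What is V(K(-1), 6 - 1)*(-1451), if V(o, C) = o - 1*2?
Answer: -10157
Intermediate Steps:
K(S) = 9 (K(S) = 3*3 = 9)
V(o, C) = -2 + o (V(o, C) = o - 2 = -2 + o)
V(K(-1), 6 - 1)*(-1451) = (-2 + 9)*(-1451) = 7*(-1451) = -10157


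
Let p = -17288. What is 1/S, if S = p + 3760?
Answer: -1/13528 ≈ -7.3921e-5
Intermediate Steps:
S = -13528 (S = -17288 + 3760 = -13528)
1/S = 1/(-13528) = -1/13528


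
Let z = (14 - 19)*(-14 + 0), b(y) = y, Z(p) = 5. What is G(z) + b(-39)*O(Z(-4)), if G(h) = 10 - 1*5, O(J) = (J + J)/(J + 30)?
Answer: -43/7 ≈ -6.1429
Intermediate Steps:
O(J) = 2*J/(30 + J) (O(J) = (2*J)/(30 + J) = 2*J/(30 + J))
z = 70 (z = -5*(-14) = 70)
G(h) = 5 (G(h) = 10 - 5 = 5)
G(z) + b(-39)*O(Z(-4)) = 5 - 78*5/(30 + 5) = 5 - 78*5/35 = 5 - 39*2/7 = 5 - 78/7 = -43/7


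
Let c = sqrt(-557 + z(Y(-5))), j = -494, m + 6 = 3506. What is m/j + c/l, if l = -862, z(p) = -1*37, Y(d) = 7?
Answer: -1750/247 - 3*I*sqrt(66)/862 ≈ -7.085 - 0.028274*I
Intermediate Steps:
m = 3500 (m = -6 + 3506 = 3500)
z(p) = -37
c = 3*I*sqrt(66) (c = sqrt(-557 - 37) = sqrt(-594) = 3*I*sqrt(66) ≈ 24.372*I)
m/j + c/l = 3500/(-494) + (3*I*sqrt(66))/(-862) = 3500*(-1/494) + (3*I*sqrt(66))*(-1/862) = -1750/247 - 3*I*sqrt(66)/862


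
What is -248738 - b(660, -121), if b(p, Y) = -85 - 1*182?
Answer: -248471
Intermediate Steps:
b(p, Y) = -267 (b(p, Y) = -85 - 182 = -267)
-248738 - b(660, -121) = -248738 - 1*(-267) = -248738 + 267 = -248471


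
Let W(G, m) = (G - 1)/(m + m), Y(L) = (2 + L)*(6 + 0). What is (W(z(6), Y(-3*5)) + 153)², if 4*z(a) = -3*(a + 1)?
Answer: 9119677009/389376 ≈ 23421.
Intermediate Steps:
Y(L) = 12 + 6*L (Y(L) = (2 + L)*6 = 12 + 6*L)
z(a) = -¾ - 3*a/4 (z(a) = (-3*(a + 1))/4 = (-3*(1 + a))/4 = (-3 - 3*a)/4 = -¾ - 3*a/4)
W(G, m) = (-1 + G)/(2*m) (W(G, m) = (-1 + G)/((2*m)) = (-1 + G)*(1/(2*m)) = (-1 + G)/(2*m))
(W(z(6), Y(-3*5)) + 153)² = ((-1 + (-¾ - ¾*6))/(2*(12 + 6*(-3*5))) + 153)² = ((-1 + (-¾ - 9/2))/(2*(12 + 6*(-15))) + 153)² = ((-1 - 21/4)/(2*(12 - 90)) + 153)² = ((½)*(-25/4)/(-78) + 153)² = ((½)*(-1/78)*(-25/4) + 153)² = (25/624 + 153)² = (95497/624)² = 9119677009/389376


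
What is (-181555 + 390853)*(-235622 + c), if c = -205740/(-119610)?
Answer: -21846480031632/443 ≈ -4.9315e+10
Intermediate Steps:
c = 762/443 (c = -205740*(-1/119610) = 762/443 ≈ 1.7201)
(-181555 + 390853)*(-235622 + c) = (-181555 + 390853)*(-235622 + 762/443) = 209298*(-104379784/443) = -21846480031632/443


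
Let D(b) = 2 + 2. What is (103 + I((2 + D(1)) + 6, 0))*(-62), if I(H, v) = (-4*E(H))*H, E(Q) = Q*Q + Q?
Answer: 457870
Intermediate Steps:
E(Q) = Q + Q**2 (E(Q) = Q**2 + Q = Q + Q**2)
D(b) = 4
I(H, v) = -4*H**2*(1 + H) (I(H, v) = (-4*H*(1 + H))*H = -4*H**2*(1 + H))
(103 + I((2 + D(1)) + 6, 0))*(-62) = (103 + 4*((2 + 4) + 6)**2*(-1 - ((2 + 4) + 6)))*(-62) = (103 + 4*(6 + 6)**2*(-1 - (6 + 6)))*(-62) = (103 + 4*12**2*(-1 - 1*12))*(-62) = (103 + 4*144*(-1 - 12))*(-62) = (103 + 4*144*(-13))*(-62) = (103 - 7488)*(-62) = -7385*(-62) = 457870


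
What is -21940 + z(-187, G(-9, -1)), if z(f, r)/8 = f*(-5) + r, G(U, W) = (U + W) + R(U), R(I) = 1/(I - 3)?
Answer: -43622/3 ≈ -14541.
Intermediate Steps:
R(I) = 1/(-3 + I)
G(U, W) = U + W + 1/(-3 + U) (G(U, W) = (U + W) + 1/(-3 + U) = U + W + 1/(-3 + U))
z(f, r) = -40*f + 8*r (z(f, r) = 8*(f*(-5) + r) = 8*(-5*f + r) = 8*(r - 5*f) = -40*f + 8*r)
-21940 + z(-187, G(-9, -1)) = -21940 + (-40*(-187) + 8*((1 + (-3 - 9)*(-9 - 1))/(-3 - 9))) = -21940 + (7480 + 8*((1 - 12*(-10))/(-12))) = -21940 + (7480 + 8*(-(1 + 120)/12)) = -21940 + (7480 + 8*(-1/12*121)) = -21940 + (7480 + 8*(-121/12)) = -21940 + (7480 - 242/3) = -21940 + 22198/3 = -43622/3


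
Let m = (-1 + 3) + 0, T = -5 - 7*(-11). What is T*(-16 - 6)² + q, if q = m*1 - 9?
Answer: 34841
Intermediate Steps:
T = 72 (T = -5 + 77 = 72)
m = 2 (m = 2 + 0 = 2)
q = -7 (q = 2*1 - 9 = 2 - 9 = -7)
T*(-16 - 6)² + q = 72*(-16 - 6)² - 7 = 72*(-22)² - 7 = 72*484 - 7 = 34848 - 7 = 34841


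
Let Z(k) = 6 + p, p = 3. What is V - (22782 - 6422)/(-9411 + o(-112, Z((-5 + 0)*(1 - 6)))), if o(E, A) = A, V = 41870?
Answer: 196839050/4701 ≈ 41872.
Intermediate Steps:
Z(k) = 9 (Z(k) = 6 + 3 = 9)
V - (22782 - 6422)/(-9411 + o(-112, Z((-5 + 0)*(1 - 6)))) = 41870 - (22782 - 6422)/(-9411 + 9) = 41870 - 16360/(-9402) = 41870 - 16360*(-1)/9402 = 41870 - 1*(-8180/4701) = 41870 + 8180/4701 = 196839050/4701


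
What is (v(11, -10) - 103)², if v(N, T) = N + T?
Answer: 10404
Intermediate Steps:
(v(11, -10) - 103)² = ((11 - 10) - 103)² = (1 - 103)² = (-102)² = 10404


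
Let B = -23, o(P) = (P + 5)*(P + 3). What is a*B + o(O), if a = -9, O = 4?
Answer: 270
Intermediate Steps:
o(P) = (3 + P)*(5 + P) (o(P) = (5 + P)*(3 + P) = (3 + P)*(5 + P))
a*B + o(O) = -9*(-23) + (15 + 4**2 + 8*4) = 207 + (15 + 16 + 32) = 207 + 63 = 270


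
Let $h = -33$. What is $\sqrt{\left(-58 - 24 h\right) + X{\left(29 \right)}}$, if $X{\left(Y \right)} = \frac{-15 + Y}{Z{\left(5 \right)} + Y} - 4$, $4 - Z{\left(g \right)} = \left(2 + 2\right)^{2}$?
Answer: $\frac{2 \sqrt{52802}}{17} \approx 27.034$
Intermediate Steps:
$Z{\left(g \right)} = -12$ ($Z{\left(g \right)} = 4 - \left(2 + 2\right)^{2} = 4 - 4^{2} = 4 - 16 = -12$)
$X{\left(Y \right)} = -4 + \frac{-15 + Y}{-12 + Y}$ ($X{\left(Y \right)} = \frac{-15 + Y}{-12 + Y} - 4 = -4 + \frac{-15 + Y}{-12 + Y}$)
$\sqrt{\left(-58 - 24 h\right) + X{\left(29 \right)}} = \sqrt{\left(-58 - -792\right) + \frac{3 \left(11 - 29\right)}{-12 + 29}} = \sqrt{\left(-58 + 792\right) + \frac{3 \left(11 - 29\right)}{17}} = \sqrt{734 + 3 \cdot \frac{1}{17} \left(-18\right)} = \sqrt{734 - \frac{54}{17}} = \sqrt{\frac{12424}{17}} = \frac{2 \sqrt{52802}}{17}$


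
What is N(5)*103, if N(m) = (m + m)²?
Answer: 10300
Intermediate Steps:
N(m) = 4*m² (N(m) = (2*m)² = 4*m²)
N(5)*103 = (4*5²)*103 = (4*25)*103 = 100*103 = 10300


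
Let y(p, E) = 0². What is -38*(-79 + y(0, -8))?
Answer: 3002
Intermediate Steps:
y(p, E) = 0
-38*(-79 + y(0, -8)) = -38*(-79 + 0) = -38*(-79) = 3002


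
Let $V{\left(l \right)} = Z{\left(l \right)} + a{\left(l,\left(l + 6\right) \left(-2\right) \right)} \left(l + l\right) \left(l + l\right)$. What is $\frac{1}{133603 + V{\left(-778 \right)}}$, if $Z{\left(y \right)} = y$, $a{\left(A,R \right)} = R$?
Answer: $\frac{1}{3738366809} \approx 2.675 \cdot 10^{-10}$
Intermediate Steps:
$V{\left(l \right)} = l + 4 l^{2} \left(-12 - 2 l\right)$ ($V{\left(l \right)} = l + \left(l + 6\right) \left(-2\right) \left(l + l\right) \left(l + l\right) = l + \left(6 + l\right) \left(-2\right) 2 l 2 l = l + \left(-12 - 2 l\right) 4 l^{2} = l + 4 l^{2} \left(-12 - 2 l\right)$)
$\frac{1}{133603 + V{\left(-778 \right)}} = \frac{1}{133603 - 778 \left(1 - - 6224 \left(6 - 778\right)\right)} = \frac{1}{133603 - 778 \left(1 - \left(-6224\right) \left(-772\right)\right)} = \frac{1}{133603 - 778 \left(1 - 4804928\right)} = \frac{1}{133603 - -3738233206} = \frac{1}{133603 + 3738233206} = \frac{1}{3738366809}$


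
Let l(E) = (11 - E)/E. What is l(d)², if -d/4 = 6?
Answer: 1225/576 ≈ 2.1267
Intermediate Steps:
d = -24 (d = -4*6 = -24)
l(E) = (11 - E)/E
l(d)² = ((11 - 1*(-24))/(-24))² = (-(11 + 24)/24)² = (-1/24*35)² = (-35/24)² = 1225/576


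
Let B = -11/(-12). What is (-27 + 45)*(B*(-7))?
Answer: -231/2 ≈ -115.50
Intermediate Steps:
B = 11/12 (B = -11*(-1/12) = 11/12 ≈ 0.91667)
(-27 + 45)*(B*(-7)) = (-27 + 45)*((11/12)*(-7)) = 18*(-77/12) = -231/2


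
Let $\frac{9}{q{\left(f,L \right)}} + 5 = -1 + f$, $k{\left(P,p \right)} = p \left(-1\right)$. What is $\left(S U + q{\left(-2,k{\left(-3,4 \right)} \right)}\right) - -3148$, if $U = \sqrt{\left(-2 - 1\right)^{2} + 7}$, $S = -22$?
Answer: $\frac{24471}{8} \approx 3058.9$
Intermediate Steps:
$k{\left(P,p \right)} = - p$
$U = 4$ ($U = \sqrt{\left(-3\right)^{2} + 7} = \sqrt{9 + 7} = \sqrt{16} = 4$)
$q{\left(f,L \right)} = \frac{9}{-6 + f}$ ($q{\left(f,L \right)} = \frac{9}{-5 + \left(-1 + f\right)} = \frac{9}{-6 + f}$)
$\left(S U + q{\left(-2,k{\left(-3,4 \right)} \right)}\right) - -3148 = \left(\left(-22\right) 4 + \frac{9}{-6 - 2}\right) - -3148 = \left(-88 + \frac{9}{-8}\right) + 3148 = \left(-88 + 9 \left(- \frac{1}{8}\right)\right) + 3148 = \left(-88 - \frac{9}{8}\right) + 3148 = - \frac{713}{8} + 3148 = \frac{24471}{8}$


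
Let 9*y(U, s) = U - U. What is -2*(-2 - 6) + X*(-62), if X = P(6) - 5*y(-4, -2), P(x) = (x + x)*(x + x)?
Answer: -8912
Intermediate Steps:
y(U, s) = 0 (y(U, s) = (U - U)/9 = (⅑)*0 = 0)
P(x) = 4*x² (P(x) = (2*x)*(2*x) = 4*x²)
X = 144 (X = 4*6² - 5*0 = 4*36 + 0 = 144 + 0 = 144)
-2*(-2 - 6) + X*(-62) = -2*(-2 - 6) + 144*(-62) = -2*(-8) - 8928 = 16 - 8928 = -8912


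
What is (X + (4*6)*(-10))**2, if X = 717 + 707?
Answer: 1401856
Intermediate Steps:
X = 1424
(X + (4*6)*(-10))**2 = (1424 + (4*6)*(-10))**2 = (1424 + 24*(-10))**2 = (1424 - 240)**2 = 1184**2 = 1401856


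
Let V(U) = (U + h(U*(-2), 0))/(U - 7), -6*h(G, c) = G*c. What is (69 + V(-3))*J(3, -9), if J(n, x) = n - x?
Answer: 4158/5 ≈ 831.60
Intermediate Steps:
h(G, c) = -G*c/6
V(U) = U/(-7 + U) (V(U) = (U - ⅙*U*(-2)*0)/(U - 7) = (U - ⅙*(-2*U)*0)/(-7 + U) = (U + 0)/(-7 + U) = U/(-7 + U))
(69 + V(-3))*J(3, -9) = (69 - 3/(-7 - 3))*(3 - 1*(-9)) = (69 - 3/(-10))*(3 + 9) = (69 - 3*(-⅒))*12 = (69 + 3/10)*12 = (693/10)*12 = 4158/5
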